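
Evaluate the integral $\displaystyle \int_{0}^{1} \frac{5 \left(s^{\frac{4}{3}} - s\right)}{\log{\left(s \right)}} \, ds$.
$- \log{\left(\frac{7776}{16807} \right)}$

Introduce a parameter $a$ in the exponent: let $I(a) = \int_{0}^{1} \frac{5 \left(s^{\frac{4}{3}} - s^{a}\right)}{\log{\left(s \right)}} \, ds$.

Since $\dfrac{\partial}{\partial a}\,s^{a} = s^{a} \ln s$, the $\ln s$ in the denominator cancels and
$$\frac{dI}{da} = \int_{0}^{1} -5 s^{a} \, ds = -5 \left[\frac{s^{a+1}}{a+1}\right]_0^1 = - \frac{5}{a + 1}.$$

Integrating with respect to $a$ gives $I(a) = - \log{\left(\frac{243 \left(a + 1\right)^{5}}{16807} \right)} + C$.

At $a = \frac{4}{3}$ the integrand is identically $0$, so $I(\frac{4}{3}) = 0$. The closed form gives $0$, hence $C = 0$.

Setting $a = 1$:
$$I = - \log{\left(\frac{7776}{16807} \right)}.$$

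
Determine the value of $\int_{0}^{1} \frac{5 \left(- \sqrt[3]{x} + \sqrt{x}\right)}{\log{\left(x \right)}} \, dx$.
$- \log{\left(\frac{32768}{59049} \right)}$

Consider the one-parameter family: let $I(a) = \int_{0}^{1} \frac{5 \left(\sqrt{x} - x^{a}\right)}{\log{\left(x \right)}} \, dx$.

Since $\dfrac{\partial}{\partial a}\,x^{a} = x^{a} \ln x$, the $\ln x$ in the denominator cancels and
$$\frac{dI}{da} = \int_{0}^{1} -5 x^{a} \, dx = -5 \left[\frac{x^{a+1}}{a+1}\right]_0^1 = - \frac{5}{a + 1}.$$

Integrating with respect to $a$ gives $I(a) = - \log{\left(\frac{32 \left(a + 1\right)^{5}}{243} \right)} + C$.

At $a = \frac{1}{2}$ the integrand is identically $0$, so $I(\frac{1}{2}) = 0$. The closed form gives $0$, hence $C = 0$.

Setting $a = \frac{1}{3}$:
$$I = - \log{\left(\frac{32768}{59049} \right)}.$$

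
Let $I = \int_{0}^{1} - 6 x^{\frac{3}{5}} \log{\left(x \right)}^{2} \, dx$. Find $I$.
$- \frac{375}{128}$

Start from the elementary integral
$$J(a) = \int_{0}^{1} - 6 x^{a} \, dx = - \frac{6}{a + 1}.$$

Differentiating under the integral sign brings down a factor of $\ln x$:
$$\frac{dJ}{da} = \int_{0}^{1} - 6 x^{a} \log{\left(x \right)} \, dx = \frac{6}{\left(a + 1\right)^{2}}.$$

Repeating twice in total — each differentiation brings down another $\ln x$ — gives
$$\frac{d^{2}J}{da^{2}} = \int_{0}^{1} - 6 x^{a} \log{\left(x \right)}^{2} \, dx = - \frac{12}{\left(a + 1\right)^{3}},$$
and the integrand here is exactly the target integrand, so $I = - \frac{12}{\left(a + 1\right)^{3}}$.

Setting $a = \frac{3}{5}$:
$$I = - \frac{375}{128}.$$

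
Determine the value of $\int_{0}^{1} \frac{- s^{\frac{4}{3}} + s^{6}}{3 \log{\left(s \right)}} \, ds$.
$\frac{\log{\left(3 \right)}}{3}$

Introduce a parameter $a$ in the exponent: let $I(a) = \int_{0}^{1} \frac{- s^{\frac{4}{3}} + s^{a}}{3 \log{\left(s \right)}} \, ds$.

Since $\dfrac{\partial}{\partial a}\,s^{a} = s^{a} \ln s$, the $\ln s$ in the denominator cancels and
$$\frac{dI}{da} = \int_{0}^{1} \frac{1}{3} s^{a} \, ds = \frac{1}{3} \left[\frac{s^{a+1}}{a+1}\right]_0^1 = \frac{1}{3 \left(a + 1\right)}.$$

Integrating with respect to $a$ gives $I(a) = \frac{\log{\left(a + 1 \right)}}{3} - \frac{\log{\left(7 \right)}}{3} + \frac{\log{\left(3 \right)}}{3} + C$.

At $a = \frac{4}{3}$ the integrand is identically $0$, so $I(\frac{4}{3}) = 0$. The closed form gives $0$, hence $C = 0$.

Setting $a = 6$:
$$I = \frac{\log{\left(3 \right)}}{3}.$$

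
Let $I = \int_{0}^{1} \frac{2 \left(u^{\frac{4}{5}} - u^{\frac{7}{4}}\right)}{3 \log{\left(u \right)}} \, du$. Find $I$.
$- \log{\left(\frac{330^{\frac{2}{3}}}{36} \right)}$

Replace the exponent $\frac{7}{4}$ by a parameter $a$: let $I(a) = \int_{0}^{1} \frac{2 \left(u^{\frac{4}{5}} - u^{a}\right)}{3 \log{\left(u \right)}} \, du$.

Since $\dfrac{\partial}{\partial a}\,u^{a} = u^{a} \ln u$, the $\ln u$ in the denominator cancels and
$$\frac{dI}{da} = \int_{0}^{1} - \frac{2}{3} u^{a} \, du = - \frac{2}{3} \left[\frac{u^{a+1}}{a+1}\right]_0^1 = - \frac{2}{3 a + 3}.$$

Integrating with respect to $a$ gives $I(a) = - \log{\left(\frac{15^{\frac{2}{3}} \left(a + 1\right)^{\frac{2}{3}}}{9} \right)} + C$.

At $a = \frac{4}{5}$ the integrand is identically $0$, so $I(\frac{4}{5}) = 0$. The closed form gives $0$, hence $C = 0$.

Setting $a = \frac{7}{4}$:
$$I = - \log{\left(\frac{330^{\frac{2}{3}}}{36} \right)}.$$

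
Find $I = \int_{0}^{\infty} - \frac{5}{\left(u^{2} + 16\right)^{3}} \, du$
$- \frac{15 \pi}{16384}$

Start from the standard arctangent integral
$$J(a) = \int_{0}^{\infty} - \frac{5}{a^{2} + u^{2}} \, du = - \frac{5 \pi}{2 a}.$$

Differentiating under the integral sign with respect to $a$,
$$\frac{dJ}{da} = \int_{0}^{\infty} \frac{10 a}{\left(a^{2} + u^{2}\right)^{2}} \, du = \frac{5 \pi}{2 a^{2}},$$
so $\int_{0}^{\infty} - \frac{5}{\left(a^{2} + u^{2}\right)^{2}} \, du = - \frac{5 \pi}{4 a^{3}}$.

Repeating — each differentiation of $1/(u^2+a^2)^j$ produces $-2ja/(u^2+a^2)^{j+1}$ — and dividing through by $-2ja$ at each step yields, after $2$ differentiations in total,
$$\int_{0}^{\infty} - \frac{5}{\left(a^{2} + u^{2}\right)^{3}} \, du = - \frac{15 \pi}{16 a^{5}}.$$

Setting $a = 4$:
$$I = - \frac{15 \pi}{16384}.$$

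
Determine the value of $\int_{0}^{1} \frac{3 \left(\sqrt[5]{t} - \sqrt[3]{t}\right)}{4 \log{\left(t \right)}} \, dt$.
$- \frac{3 \log{\left(10 \right)}}{4} + \frac{3 \log{\left(3 \right)}}{2}$

Replace the exponent $\frac{1}{5}$ by a parameter $a$: let $I(a) = \int_{0}^{1} \frac{3 \left(- \sqrt[3]{t} + t^{a}\right)}{4 \log{\left(t \right)}} \, dt$.

Since $\dfrac{\partial}{\partial a}\,t^{a} = t^{a} \ln t$, the $\ln t$ in the denominator cancels and
$$\frac{dI}{da} = \int_{0}^{1} \frac{3}{4} t^{a} \, dt = \frac{3}{4} \left[\frac{t^{a+1}}{a+1}\right]_0^1 = \frac{3}{4 \left(a + 1\right)}.$$

Integrating with respect to $a$ gives $I(a) = \log{\left(\frac{\sqrt{2} \cdot 3^{\frac{3}{4}} \left(a + 1\right)^{\frac{3}{4}}}{4} \right)} + C$.

At $a = \frac{1}{3}$ the integrand is identically $0$, so $I(\frac{1}{3}) = 0$. The closed form gives $0$, hence $C = 0$.

Setting $a = \frac{1}{5}$:
$$I = - \frac{3 \log{\left(10 \right)}}{4} + \frac{3 \log{\left(3 \right)}}{2}.$$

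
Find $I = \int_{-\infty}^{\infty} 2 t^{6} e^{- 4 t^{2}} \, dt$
$\frac{15 \sqrt{\pi}}{512}$

Consider the simpler parametrised integral
$$J(a) = \int_{-\infty}^{\infty} 2 e^{- a t^{2}} \, dt = \frac{2 \sqrt{\pi}}{\sqrt{a}}.$$

Differentiating under the integral sign brings down a factor of $(-t^2)$:
$$\frac{dJ}{da} = \int_{-\infty}^{\infty} - 2 t^{2} e^{- a t^{2}} \, dt = - \frac{\sqrt{\pi}}{a^{\frac{3}{2}}}.$$

Repeating $3$ times in total — each differentiation brings down another $(-t^2)$ — gives
$$\frac{d^{3}J}{da^{3}} = \int_{-\infty}^{\infty} - 2 t^{6} e^{- a t^{2}} \, dt = - \frac{15 \sqrt{\pi}}{4 a^{\frac{7}{2}}},$$
and the integrand here is $(-1)^{3}$ times the target integrand, so $I = (-1)^{3}\,\frac{d^{3}J}{da^{3}} = \frac{15 \sqrt{\pi}}{4 a^{\frac{7}{2}}}$.

Setting $a = 4$:
$$I = \frac{15 \sqrt{\pi}}{512}.$$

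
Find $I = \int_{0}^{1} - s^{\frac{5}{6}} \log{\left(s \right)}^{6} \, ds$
$- \frac{201553920}{19487171}$

Consider the simpler parametrised integral
$$J(a) = \int_{0}^{1} - s^{a} \, ds = - \frac{1}{a + 1}.$$

Differentiating under the integral sign brings down a factor of $\ln s$:
$$\frac{dJ}{da} = \int_{0}^{1} - s^{a} \log{\left(s \right)} \, ds = \frac{1}{\left(a + 1\right)^{2}}.$$

Repeating $6$ times in total — each differentiation brings down another $\ln s$ — gives
$$\frac{d^{6}J}{da^{6}} = \int_{0}^{1} - s^{a} \log{\left(s \right)}^{6} \, ds = - \frac{720}{\left(a + 1\right)^{7}},$$
and the integrand here is exactly the target integrand, so $I = - \frac{720}{\left(a + 1\right)^{7}}$.

Setting $a = \frac{5}{6}$:
$$I = - \frac{201553920}{19487171}.$$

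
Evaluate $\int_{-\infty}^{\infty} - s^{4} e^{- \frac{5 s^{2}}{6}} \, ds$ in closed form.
$- \frac{27 \sqrt{30} \sqrt{\pi}}{125}$

Begin with the known integral
$$J(a) = \int_{-\infty}^{\infty} - e^{- a s^{2}} \, ds = - \frac{\sqrt{\pi}}{\sqrt{a}}.$$

Differentiating under the integral sign brings down a factor of $(-s^2)$:
$$\frac{dJ}{da} = \int_{-\infty}^{\infty} s^{2} e^{- a s^{2}} \, ds = \frac{\sqrt{\pi}}{2 a^{\frac{3}{2}}}.$$

Repeating twice in total — each differentiation brings down another $(-s^2)$ — gives
$$\frac{d^{2}J}{da^{2}} = \int_{-\infty}^{\infty} - s^{4} e^{- a s^{2}} \, ds = - \frac{3 \sqrt{\pi}}{4 a^{\frac{5}{2}}},$$
and the integrand here is exactly the target integrand, so $I = - \frac{3 \sqrt{\pi}}{4 a^{\frac{5}{2}}}$.

Setting $a = \frac{5}{6}$:
$$I = - \frac{27 \sqrt{30} \sqrt{\pi}}{125}.$$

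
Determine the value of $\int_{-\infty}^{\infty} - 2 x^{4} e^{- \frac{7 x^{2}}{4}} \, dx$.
$- \frac{48 \sqrt{7} \sqrt{\pi}}{343}$

Begin with the known integral
$$J(a) = \int_{-\infty}^{\infty} - 2 e^{- a x^{2}} \, dx = - \frac{2 \sqrt{\pi}}{\sqrt{a}}.$$

Differentiating under the integral sign brings down a factor of $(-x^2)$:
$$\frac{dJ}{da} = \int_{-\infty}^{\infty} 2 x^{2} e^{- a x^{2}} \, dx = \frac{\sqrt{\pi}}{a^{\frac{3}{2}}}.$$

Repeating twice in total — each differentiation brings down another $(-x^2)$ — gives
$$\frac{d^{2}J}{da^{2}} = \int_{-\infty}^{\infty} - 2 x^{4} e^{- a x^{2}} \, dx = - \frac{3 \sqrt{\pi}}{2 a^{\frac{5}{2}}},$$
and the integrand here is exactly the target integrand, so $I = - \frac{3 \sqrt{\pi}}{2 a^{\frac{5}{2}}}$.

Setting $a = \frac{7}{4}$:
$$I = - \frac{48 \sqrt{7} \sqrt{\pi}}{343}.$$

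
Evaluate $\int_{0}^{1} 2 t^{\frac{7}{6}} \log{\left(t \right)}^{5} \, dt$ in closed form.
$- \frac{11197440}{4826809}$

Start from the elementary integral
$$J(a) = \int_{0}^{1} 2 t^{a} \, dt = \frac{2}{a + 1}.$$

Differentiating under the integral sign brings down a factor of $\ln t$:
$$\frac{dJ}{da} = \int_{0}^{1} 2 t^{a} \log{\left(t \right)} \, dt = - \frac{2}{\left(a + 1\right)^{2}}.$$

Repeating $5$ times in total — each differentiation brings down another $\ln t$ — gives
$$\frac{d^{5}J}{da^{5}} = \int_{0}^{1} 2 t^{a} \log{\left(t \right)}^{5} \, dt = - \frac{240}{\left(a + 1\right)^{6}},$$
and the integrand here is exactly the target integrand, so $I = - \frac{240}{\left(a + 1\right)^{6}}$.

Setting $a = \frac{7}{6}$:
$$I = - \frac{11197440}{4826809}.$$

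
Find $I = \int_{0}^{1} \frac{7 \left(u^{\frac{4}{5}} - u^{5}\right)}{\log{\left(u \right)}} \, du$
$\log{\left(\frac{2187}{10000000} \right)}$

Replace the exponent $\frac{4}{5}$ by a parameter $a$: let $I(a) = \int_{0}^{1} \frac{7 \left(- u^{5} + u^{a}\right)}{\log{\left(u \right)}} \, du$.

Since $\dfrac{\partial}{\partial a}\,u^{a} = u^{a} \ln u$, the $\ln u$ in the denominator cancels and
$$\frac{dI}{da} = \int_{0}^{1} 7 u^{a} \, du = 7 \left[\frac{u^{a+1}}{a+1}\right]_0^1 = \frac{7}{a + 1}.$$

Integrating with respect to $a$ gives $I(a) = \log{\left(\frac{\left(a + 1\right)^{7}}{279936} \right)} + C$.

At $a = 5$ the integrand is identically $0$, so $I(5) = 0$. The closed form gives $0$, hence $C = 0$.

Setting $a = \frac{4}{5}$:
$$I = \log{\left(\frac{2187}{10000000} \right)}.$$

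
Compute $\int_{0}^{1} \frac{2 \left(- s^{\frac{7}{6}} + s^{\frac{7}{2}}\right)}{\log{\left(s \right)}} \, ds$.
$\log{\left(\frac{729}{169} \right)}$

Replace the exponent $\frac{7}{2}$ by a parameter $a$: let $I(a) = \int_{0}^{1} \frac{2 \left(- s^{\frac{7}{6}} + s^{a}\right)}{\log{\left(s \right)}} \, ds$.

Since $\dfrac{\partial}{\partial a}\,s^{a} = s^{a} \ln s$, the $\ln s$ in the denominator cancels and
$$\frac{dI}{da} = \int_{0}^{1} 2 s^{a} \, ds = 2 \left[\frac{s^{a+1}}{a+1}\right]_0^1 = \frac{2}{a + 1}.$$

Integrating with respect to $a$ gives $I(a) = \log{\left(\frac{36 \left(a + 1\right)^{2}}{169} \right)} + C$.

At $a = \frac{7}{6}$ the integrand is identically $0$, so $I(\frac{7}{6}) = 0$. The closed form gives $0$, hence $C = 0$.

Setting $a = \frac{7}{2}$:
$$I = \log{\left(\frac{729}{169} \right)}.$$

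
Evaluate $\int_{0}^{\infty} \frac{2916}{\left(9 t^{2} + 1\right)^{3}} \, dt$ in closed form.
$\frac{729 \pi}{4}$

Recall the elementary integral
$$J(a) = \int_{0}^{\infty} \frac{4}{a^{2} + t^{2}} \, dt = \frac{2 \pi}{a}.$$

Differentiating under the integral sign with respect to $a$,
$$\frac{dJ}{da} = \int_{0}^{\infty} - \frac{8 a}{\left(a^{2} + t^{2}\right)^{2}} \, dt = - \frac{2 \pi}{a^{2}},$$
so $\int_{0}^{\infty} \frac{4}{\left(a^{2} + t^{2}\right)^{2}} \, dt = \frac{\pi}{a^{3}}$.

Repeating — each differentiation of $1/(t^2+a^2)^j$ produces $-2ja/(t^2+a^2)^{j+1}$ — and dividing through by $-2ja$ at each step yields, after $2$ differentiations in total,
$$\int_{0}^{\infty} \frac{4}{\left(a^{2} + t^{2}\right)^{3}} \, dt = \frac{3 \pi}{4 a^{5}}.$$

Setting $a = \frac{1}{3}$:
$$I = \frac{729 \pi}{4}.$$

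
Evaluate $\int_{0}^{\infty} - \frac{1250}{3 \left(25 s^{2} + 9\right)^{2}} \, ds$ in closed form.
$- \frac{125 \pi}{162}$

Start from the standard arctangent integral
$$J(a) = \int_{0}^{\infty} - \frac{2}{3 \left(a^{2} + s^{2}\right)} \, ds = - \frac{\pi}{3 a}.$$

Differentiating under the integral sign with respect to $a$,
$$\frac{dJ}{da} = \int_{0}^{\infty} \frac{4 a}{3 \left(a^{2} + s^{2}\right)^{2}} \, ds = \frac{\pi}{3 a^{2}},$$
so $\int_{0}^{\infty} - \frac{2}{3 \left(a^{2} + s^{2}\right)^{2}} \, ds = - \frac{\pi}{6 a^{3}}$.

Setting $a = \frac{3}{5}$:
$$I = - \frac{125 \pi}{162}.$$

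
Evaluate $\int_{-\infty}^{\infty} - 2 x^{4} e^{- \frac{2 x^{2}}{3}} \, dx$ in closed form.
$- \frac{27 \sqrt{6} \sqrt{\pi}}{16}$

Start from the elementary integral
$$J(a) = \int_{-\infty}^{\infty} - 2 e^{- a x^{2}} \, dx = - \frac{2 \sqrt{\pi}}{\sqrt{a}}.$$

Differentiating under the integral sign brings down a factor of $(-x^2)$:
$$\frac{dJ}{da} = \int_{-\infty}^{\infty} 2 x^{2} e^{- a x^{2}} \, dx = \frac{\sqrt{\pi}}{a^{\frac{3}{2}}}.$$

Repeating twice in total — each differentiation brings down another $(-x^2)$ — gives
$$\frac{d^{2}J}{da^{2}} = \int_{-\infty}^{\infty} - 2 x^{4} e^{- a x^{2}} \, dx = - \frac{3 \sqrt{\pi}}{2 a^{\frac{5}{2}}},$$
and the integrand here is exactly the target integrand, so $I = - \frac{3 \sqrt{\pi}}{2 a^{\frac{5}{2}}}$.

Setting $a = \frac{2}{3}$:
$$I = - \frac{27 \sqrt{6} \sqrt{\pi}}{16}.$$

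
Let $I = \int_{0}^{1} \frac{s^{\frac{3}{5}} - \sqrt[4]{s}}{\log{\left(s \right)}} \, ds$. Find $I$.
$\log{\left(\frac{32}{25} \right)}$

Introduce a parameter $a$ in the exponent: let $I(a) = \int_{0}^{1} \frac{- \sqrt[4]{s} + s^{a}}{\log{\left(s \right)}} \, ds$.

Since $\dfrac{\partial}{\partial a}\,s^{a} = s^{a} \ln s$, the $\ln s$ in the denominator cancels and
$$\frac{dI}{da} = \int_{0}^{1} s^{a} \, ds = \left[\frac{s^{a+1}}{a+1}\right]_0^1 = \frac{1}{a + 1}.$$

Integrating with respect to $a$ gives $I(a) = \log{\left(\frac{4 a}{5} + \frac{4}{5} \right)} + C$.

At $a = \frac{1}{4}$ the integrand is identically $0$, so $I(\frac{1}{4}) = 0$. The closed form gives $0$, hence $C = 0$.

Setting $a = \frac{3}{5}$:
$$I = \log{\left(\frac{32}{25} \right)}.$$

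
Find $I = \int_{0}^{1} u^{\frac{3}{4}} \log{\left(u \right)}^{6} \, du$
$\frac{11796480}{823543}$

Start from the elementary integral
$$J(a) = \int_{0}^{1} u^{a} \, du = \frac{1}{a + 1}.$$

Differentiating under the integral sign brings down a factor of $\ln u$:
$$\frac{dJ}{da} = \int_{0}^{1} u^{a} \log{\left(u \right)} \, du = - \frac{1}{\left(a + 1\right)^{2}}.$$

Repeating $6$ times in total — each differentiation brings down another $\ln u$ — gives
$$\frac{d^{6}J}{da^{6}} = \int_{0}^{1} u^{a} \log{\left(u \right)}^{6} \, du = \frac{720}{\left(a + 1\right)^{7}},$$
and the integrand here is exactly the target integrand, so $I = \frac{720}{\left(a + 1\right)^{7}}$.

Setting $a = \frac{3}{4}$:
$$I = \frac{11796480}{823543}.$$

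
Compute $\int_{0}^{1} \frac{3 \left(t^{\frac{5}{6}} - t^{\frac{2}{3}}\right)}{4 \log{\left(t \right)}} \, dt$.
$\log{\left(\frac{\sqrt[4]{10} \cdot 11^{\frac{3}{4}}}{10} \right)}$

Introduce a parameter $a$ in the exponent: let $I(a) = \int_{0}^{1} \frac{3 \left(t^{\frac{5}{6}} - t^{a}\right)}{4 \log{\left(t \right)}} \, dt$.

Since $\dfrac{\partial}{\partial a}\,t^{a} = t^{a} \ln t$, the $\ln t$ in the denominator cancels and
$$\frac{dI}{da} = \int_{0}^{1} - \frac{3}{4} t^{a} \, dt = - \frac{3}{4} \left[\frac{t^{a+1}}{a+1}\right]_0^1 = - \frac{3}{4 a + 4}.$$

Integrating with respect to $a$ gives $I(a) = - \frac{3 \log{\left(a + 1 \right)}}{4} - \frac{3 \log{\left(6 \right)}}{4} + \frac{3 \log{\left(11 \right)}}{4} + C$.

At $a = \frac{5}{6}$ the integrand is identically $0$, so $I(\frac{5}{6}) = 0$. The closed form gives $0$, hence $C = 0$.

Setting $a = \frac{2}{3}$:
$$I = \log{\left(\frac{\sqrt[4]{10} \cdot 11^{\frac{3}{4}}}{10} \right)}.$$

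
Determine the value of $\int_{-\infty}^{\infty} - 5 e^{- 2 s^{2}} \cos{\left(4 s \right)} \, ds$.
$- \frac{5 \sqrt{2} \sqrt{\pi}}{2 e^{2}}$

Treat the cosine frequency as a parameter and define $I(b) = \int_{-\infty}^{\infty} - 5 e^{- 2 s^{2}} \cos{\left(b s \right)} \, ds$.

Differentiating under the integral sign,
$$I'(b) = \int_{-\infty}^{\infty} 5 s e^{- 2 s^{2}} \sin{\left(b s \right)} \, ds.$$

Integrate $\int_{-\infty}^{\infty} s \sin(b s)\, e^{- 2 s^{2}}\, ds$ by parts with $u = \sin(b s)$ and $dv = s\, e^{- 2 s^{2}}\, ds$, giving $v = - \frac{e^{- 2 s^{2}}}{4}$. The boundary term vanishes and
$$\int_{-\infty}^{\infty} s \sin(b s)\, e^{- 2 s^{2}}\, ds = \frac{b}{4} \int_{-\infty}^{\infty} \cos(b s)\, e^{- 2 s^{2}}\, ds,$$
so $I'(b) = - \frac{b}{4}\, I(b)$.

This is a separable first-order ODE; solving with the initial condition $I(0) = \int_{-\infty}^{\infty} - 5 e^{- 2 s^{2}}\,ds = - \frac{5 \sqrt{2} \sqrt{\pi}}{2}$ gives
$$I(b) = - \frac{5 \sqrt{2} \sqrt{\pi} e^{- \frac{b^{2}}{8}}}{2}.$$

Setting $b = 4$:
$$I = - \frac{5 \sqrt{2} \sqrt{\pi}}{2 e^{2}}.$$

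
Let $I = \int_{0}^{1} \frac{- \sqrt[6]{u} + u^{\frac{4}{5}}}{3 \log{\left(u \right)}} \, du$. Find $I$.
$- \frac{\log{\left(35 \right)}}{3} + \frac{\log{\left(2 \right)}}{3} + \log{\left(3 \right)}$

Introduce a parameter $a$ in the exponent: let $I(a) = \int_{0}^{1} \frac{u^{\frac{4}{5}} - u^{a}}{3 \log{\left(u \right)}} \, du$.

Since $\dfrac{\partial}{\partial a}\,u^{a} = u^{a} \ln u$, the $\ln u$ in the denominator cancels and
$$\frac{dI}{da} = \int_{0}^{1} - \frac{1}{3} u^{a} \, du = - \frac{1}{3} \left[\frac{u^{a+1}}{a+1}\right]_0^1 = - \frac{1}{3 a + 3}.$$

Integrating with respect to $a$ gives $I(a) = - \frac{\log{\left(a + 1 \right)}}{3} - \frac{\log{\left(15 \right)}}{3} + \log{\left(3 \right)} + C$.

At $a = \frac{4}{5}$ the integrand is identically $0$, so $I(\frac{4}{5}) = 0$. The closed form gives $0$, hence $C = 0$.

Setting $a = \frac{1}{6}$:
$$I = - \frac{\log{\left(35 \right)}}{3} + \frac{\log{\left(2 \right)}}{3} + \log{\left(3 \right)}.$$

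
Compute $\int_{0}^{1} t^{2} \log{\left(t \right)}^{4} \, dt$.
$\frac{8}{81}$

Consider the simpler parametrised integral
$$J(a) = \int_{0}^{1} t^{a} \, dt = \frac{1}{a + 1}.$$

Differentiating under the integral sign brings down a factor of $\ln t$:
$$\frac{dJ}{da} = \int_{0}^{1} t^{a} \log{\left(t \right)} \, dt = - \frac{1}{\left(a + 1\right)^{2}}.$$

Repeating $4$ times in total — each differentiation brings down another $\ln t$ — gives
$$\frac{d^{4}J}{da^{4}} = \int_{0}^{1} t^{a} \log{\left(t \right)}^{4} \, dt = \frac{24}{\left(a + 1\right)^{5}},$$
and the integrand here is exactly the target integrand, so $I = \frac{24}{\left(a + 1\right)^{5}}$.

Setting $a = 2$:
$$I = \frac{8}{81}.$$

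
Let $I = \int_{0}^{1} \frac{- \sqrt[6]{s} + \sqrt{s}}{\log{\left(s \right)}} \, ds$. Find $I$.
$\log{\left(\frac{9}{7} \right)}$

Consider the one-parameter family: let $I(a) = \int_{0}^{1} \frac{- \sqrt[6]{s} + s^{a}}{\log{\left(s \right)}} \, ds$.

Since $\dfrac{\partial}{\partial a}\,s^{a} = s^{a} \ln s$, the $\ln s$ in the denominator cancels and
$$\frac{dI}{da} = \int_{0}^{1} s^{a} \, ds = \left[\frac{s^{a+1}}{a+1}\right]_0^1 = \frac{1}{a + 1}.$$

Integrating with respect to $a$ gives $I(a) = \log{\left(\frac{6 a}{7} + \frac{6}{7} \right)} + C$.

At $a = \frac{1}{6}$ the integrand is identically $0$, so $I(\frac{1}{6}) = 0$. The closed form gives $0$, hence $C = 0$.

Setting $a = \frac{1}{2}$:
$$I = \log{\left(\frac{9}{7} \right)}.$$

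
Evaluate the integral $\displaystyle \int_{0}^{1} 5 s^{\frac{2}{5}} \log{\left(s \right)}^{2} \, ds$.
$\frac{1250}{343}$

Start from the elementary integral
$$J(a) = \int_{0}^{1} 5 s^{a} \, ds = \frac{5}{a + 1}.$$

Differentiating under the integral sign brings down a factor of $\ln s$:
$$\frac{dJ}{da} = \int_{0}^{1} 5 s^{a} \log{\left(s \right)} \, ds = - \frac{5}{\left(a + 1\right)^{2}}.$$

Repeating twice in total — each differentiation brings down another $\ln s$ — gives
$$\frac{d^{2}J}{da^{2}} = \int_{0}^{1} 5 s^{a} \log{\left(s \right)}^{2} \, ds = \frac{10}{\left(a + 1\right)^{3}},$$
and the integrand here is exactly the target integrand, so $I = \frac{10}{\left(a + 1\right)^{3}}$.

Setting $a = \frac{2}{5}$:
$$I = \frac{1250}{343}.$$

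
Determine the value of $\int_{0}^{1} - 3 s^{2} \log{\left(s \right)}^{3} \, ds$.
$\frac{2}{9}$

Start from the elementary integral
$$J(a) = \int_{0}^{1} - 3 s^{a} \, ds = - \frac{3}{a + 1}.$$

Differentiating under the integral sign brings down a factor of $\ln s$:
$$\frac{dJ}{da} = \int_{0}^{1} - 3 s^{a} \log{\left(s \right)} \, ds = \frac{3}{\left(a + 1\right)^{2}}.$$

Repeating $3$ times in total — each differentiation brings down another $\ln s$ — gives
$$\frac{d^{3}J}{da^{3}} = \int_{0}^{1} - 3 s^{a} \log{\left(s \right)}^{3} \, ds = \frac{18}{\left(a + 1\right)^{4}},$$
and the integrand here is exactly the target integrand, so $I = \frac{18}{\left(a + 1\right)^{4}}$.

Setting $a = 2$:
$$I = \frac{2}{9}.$$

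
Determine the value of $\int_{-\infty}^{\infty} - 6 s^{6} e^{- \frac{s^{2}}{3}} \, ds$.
$- \frac{1215 \sqrt{3} \sqrt{\pi}}{4}$

Begin with the known integral
$$J(a) = \int_{-\infty}^{\infty} - 6 e^{- a s^{2}} \, ds = - \frac{6 \sqrt{\pi}}{\sqrt{a}}.$$

Differentiating under the integral sign brings down a factor of $(-s^2)$:
$$\frac{dJ}{da} = \int_{-\infty}^{\infty} 6 s^{2} e^{- a s^{2}} \, ds = \frac{3 \sqrt{\pi}}{a^{\frac{3}{2}}}.$$

Repeating $3$ times in total — each differentiation brings down another $(-s^2)$ — gives
$$\frac{d^{3}J}{da^{3}} = \int_{-\infty}^{\infty} 6 s^{6} e^{- a s^{2}} \, ds = \frac{45 \sqrt{\pi}}{4 a^{\frac{7}{2}}},$$
and the integrand here is $(-1)^{3}$ times the target integrand, so $I = (-1)^{3}\,\frac{d^{3}J}{da^{3}} = - \frac{45 \sqrt{\pi}}{4 a^{\frac{7}{2}}}$.

Setting $a = \frac{1}{3}$:
$$I = - \frac{1215 \sqrt{3} \sqrt{\pi}}{4}.$$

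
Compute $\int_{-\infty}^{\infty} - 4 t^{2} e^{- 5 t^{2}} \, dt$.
$- \frac{2 \sqrt{5} \sqrt{\pi}}{25}$

Consider the simpler parametrised integral
$$J(a) = \int_{-\infty}^{\infty} - 4 e^{- a t^{2}} \, dt = - \frac{4 \sqrt{\pi}}{\sqrt{a}}.$$

Differentiating under the integral sign brings down a factor of $(-t^2)$:
$$\frac{dJ}{da} = \int_{-\infty}^{\infty} 4 t^{2} e^{- a t^{2}} \, dt = \frac{2 \sqrt{\pi}}{a^{\frac{3}{2}}}.$$

The integral on the left is $-I$, so $I = - \frac{2 \sqrt{\pi}}{a^{\frac{3}{2}}}$.

Setting $a = 5$:
$$I = - \frac{2 \sqrt{5} \sqrt{\pi}}{25}.$$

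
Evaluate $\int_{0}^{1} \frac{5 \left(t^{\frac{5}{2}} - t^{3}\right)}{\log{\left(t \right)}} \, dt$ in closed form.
$- \log{\left(\frac{32768}{16807} \right)}$

Introduce a parameter $a$ in the exponent: let $I(a) = \int_{0}^{1} \frac{5 \left(t^{\frac{5}{2}} - t^{a}\right)}{\log{\left(t \right)}} \, dt$.

Since $\dfrac{\partial}{\partial a}\,t^{a} = t^{a} \ln t$, the $\ln t$ in the denominator cancels and
$$\frac{dI}{da} = \int_{0}^{1} -5 t^{a} \, dt = -5 \left[\frac{t^{a+1}}{a+1}\right]_0^1 = - \frac{5}{a + 1}.$$

Integrating with respect to $a$ gives $I(a) = - \log{\left(\frac{32 \left(a + 1\right)^{5}}{16807} \right)} + C$.

At $a = \frac{5}{2}$ the integrand is identically $0$, so $I(\frac{5}{2}) = 0$. The closed form gives $0$, hence $C = 0$.

Setting $a = 3$:
$$I = - \log{\left(\frac{32768}{16807} \right)}.$$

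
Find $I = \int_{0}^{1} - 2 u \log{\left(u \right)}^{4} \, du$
$- \frac{3}{2}$

Start from the elementary integral
$$J(a) = \int_{0}^{1} - 2 u^{a} \, du = - \frac{2}{a + 1}.$$

Differentiating under the integral sign brings down a factor of $\ln u$:
$$\frac{dJ}{da} = \int_{0}^{1} - 2 u^{a} \log{\left(u \right)} \, du = \frac{2}{\left(a + 1\right)^{2}}.$$

Repeating $4$ times in total — each differentiation brings down another $\ln u$ — gives
$$\frac{d^{4}J}{da^{4}} = \int_{0}^{1} - 2 u^{a} \log{\left(u \right)}^{4} \, du = - \frac{48}{\left(a + 1\right)^{5}},$$
and the integrand here is exactly the target integrand, so $I = - \frac{48}{\left(a + 1\right)^{5}}$.

Setting $a = 1$:
$$I = - \frac{3}{2}.$$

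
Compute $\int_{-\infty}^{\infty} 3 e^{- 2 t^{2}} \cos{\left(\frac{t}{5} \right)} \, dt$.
$\frac{3 \sqrt{2} \sqrt{\pi}}{2 e^{\frac{1}{200}}}$

Define $I(b) = \int_{-\infty}^{\infty} 3 e^{- 2 t^{2}} \cos{\left(b t \right)} \, dt$.

Differentiating under the integral sign,
$$I'(b) = \int_{-\infty}^{\infty} - 3 t e^{- 2 t^{2}} \sin{\left(b t \right)} \, dt.$$

Integrate $\int_{-\infty}^{\infty} t \sin(b t)\, e^{- 2 t^{2}}\, dt$ by parts with $u = \sin(b t)$ and $dv = t\, e^{- 2 t^{2}}\, dt$, giving $v = - \frac{e^{- 2 t^{2}}}{4}$. The boundary term vanishes and
$$\int_{-\infty}^{\infty} t \sin(b t)\, e^{- 2 t^{2}}\, dt = \frac{b}{4} \int_{-\infty}^{\infty} \cos(b t)\, e^{- 2 t^{2}}\, dt,$$
so $I'(b) = - \frac{b}{4}\, I(b)$.

This is a separable first-order ODE; solving with the initial condition $I(0) = \int_{-\infty}^{\infty} 3 e^{- 2 t^{2}}\,dt = \frac{3 \sqrt{2} \sqrt{\pi}}{2}$ gives
$$I(b) = \frac{3 \sqrt{2} \sqrt{\pi} e^{- \frac{b^{2}}{8}}}{2}.$$

Setting $b = \frac{1}{5}$:
$$I = \frac{3 \sqrt{2} \sqrt{\pi}}{2 e^{\frac{1}{200}}}.$$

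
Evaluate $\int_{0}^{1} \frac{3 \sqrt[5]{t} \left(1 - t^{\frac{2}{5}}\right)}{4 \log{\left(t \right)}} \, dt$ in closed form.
$- \frac{3 \log{\left(2 \right)}}{2} + \frac{3 \log{\left(3 \right)}}{4}$

Replace the exponent $\frac{1}{5}$ by a parameter $a$: let $I(a) = \int_{0}^{1} \frac{3 \left(- t^{\frac{3}{5}} + t^{a}\right)}{4 \log{\left(t \right)}} \, dt$.

Since $\dfrac{\partial}{\partial a}\,t^{a} = t^{a} \ln t$, the $\ln t$ in the denominator cancels and
$$\frac{dI}{da} = \int_{0}^{1} \frac{3}{4} t^{a} \, dt = \frac{3}{4} \left[\frac{t^{a+1}}{a+1}\right]_0^1 = \frac{3}{4 \left(a + 1\right)}.$$

Integrating with respect to $a$ gives $I(a) = \log{\left(\frac{10^{\frac{3}{4}} \left(a + 1\right)^{\frac{3}{4}}}{8} \right)} + C$.

At $a = \frac{3}{5}$ the integrand is identically $0$, so $I(\frac{3}{5}) = 0$. The closed form gives $0$, hence $C = 0$.

Setting $a = \frac{1}{5}$:
$$I = - \frac{3 \log{\left(2 \right)}}{2} + \frac{3 \log{\left(3 \right)}}{4}.$$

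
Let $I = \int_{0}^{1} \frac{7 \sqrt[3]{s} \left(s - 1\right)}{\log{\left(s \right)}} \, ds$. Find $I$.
$\log{\left(\frac{823543}{16384} \right)}$

Consider the one-parameter family: let $I(a) = \int_{0}^{1} \frac{7 \left(- \sqrt[3]{s} + s^{a}\right)}{\log{\left(s \right)}} \, ds$.

Since $\dfrac{\partial}{\partial a}\,s^{a} = s^{a} \ln s$, the $\ln s$ in the denominator cancels and
$$\frac{dI}{da} = \int_{0}^{1} 7 s^{a} \, ds = 7 \left[\frac{s^{a+1}}{a+1}\right]_0^1 = \frac{7}{a + 1}.$$

Integrating with respect to $a$ gives $I(a) = \log{\left(\frac{2187 \left(a + 1\right)^{7}}{16384} \right)} + C$.

At $a = \frac{1}{3}$ the integrand is identically $0$, so $I(\frac{1}{3}) = 0$. The closed form gives $0$, hence $C = 0$.

Setting $a = \frac{4}{3}$:
$$I = \log{\left(\frac{823543}{16384} \right)}.$$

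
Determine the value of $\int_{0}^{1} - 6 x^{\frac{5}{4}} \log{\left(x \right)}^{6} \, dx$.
$- \frac{2621440}{177147}$

Begin with the known integral
$$J(a) = \int_{0}^{1} - 6 x^{a} \, dx = - \frac{6}{a + 1}.$$

Differentiating under the integral sign brings down a factor of $\ln x$:
$$\frac{dJ}{da} = \int_{0}^{1} - 6 x^{a} \log{\left(x \right)} \, dx = \frac{6}{\left(a + 1\right)^{2}}.$$

Repeating $6$ times in total — each differentiation brings down another $\ln x$ — gives
$$\frac{d^{6}J}{da^{6}} = \int_{0}^{1} - 6 x^{a} \log{\left(x \right)}^{6} \, dx = - \frac{4320}{\left(a + 1\right)^{7}},$$
and the integrand here is exactly the target integrand, so $I = - \frac{4320}{\left(a + 1\right)^{7}}$.

Setting $a = \frac{5}{4}$:
$$I = - \frac{2621440}{177147}.$$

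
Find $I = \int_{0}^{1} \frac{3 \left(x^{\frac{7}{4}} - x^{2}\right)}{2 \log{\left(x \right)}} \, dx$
$\log{\left(\frac{11 \sqrt{33}}{72} \right)}$

Consider the one-parameter family: let $I(a) = \int_{0}^{1} \frac{3 \left(- x^{2} + x^{a}\right)}{2 \log{\left(x \right)}} \, dx$.

Since $\dfrac{\partial}{\partial a}\,x^{a} = x^{a} \ln x$, the $\ln x$ in the denominator cancels and
$$\frac{dI}{da} = \int_{0}^{1} \frac{3}{2} x^{a} \, dx = \frac{3}{2} \left[\frac{x^{a+1}}{a+1}\right]_0^1 = \frac{3}{2 \left(a + 1\right)}.$$

Integrating with respect to $a$ gives $I(a) = \frac{3 \log{\left(a + 1 \right)}}{2} - \frac{3 \log{\left(3 \right)}}{2} + C$.

At $a = 2$ the integrand is identically $0$, so $I(2) = 0$. The closed form gives $0$, hence $C = 0$.

Setting $a = \frac{7}{4}$:
$$I = \log{\left(\frac{11 \sqrt{33}}{72} \right)}.$$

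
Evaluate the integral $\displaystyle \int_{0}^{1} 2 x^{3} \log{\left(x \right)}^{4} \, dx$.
$\frac{3}{64}$

Begin with the known integral
$$J(a) = \int_{0}^{1} 2 x^{a} \, dx = \frac{2}{a + 1}.$$

Differentiating under the integral sign brings down a factor of $\ln x$:
$$\frac{dJ}{da} = \int_{0}^{1} 2 x^{a} \log{\left(x \right)} \, dx = - \frac{2}{\left(a + 1\right)^{2}}.$$

Repeating $4$ times in total — each differentiation brings down another $\ln x$ — gives
$$\frac{d^{4}J}{da^{4}} = \int_{0}^{1} 2 x^{a} \log{\left(x \right)}^{4} \, dx = \frac{48}{\left(a + 1\right)^{5}},$$
and the integrand here is exactly the target integrand, so $I = \frac{48}{\left(a + 1\right)^{5}}$.

Setting $a = 3$:
$$I = \frac{3}{64}.$$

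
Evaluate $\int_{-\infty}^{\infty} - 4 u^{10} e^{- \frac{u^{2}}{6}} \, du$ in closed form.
$- 918540 \sqrt{6} \sqrt{\pi}$

Begin with the known integral
$$J(a) = \int_{-\infty}^{\infty} - 4 e^{- a u^{2}} \, du = - \frac{4 \sqrt{\pi}}{\sqrt{a}}.$$

Differentiating under the integral sign brings down a factor of $(-u^2)$:
$$\frac{dJ}{da} = \int_{-\infty}^{\infty} 4 u^{2} e^{- a u^{2}} \, du = \frac{2 \sqrt{\pi}}{a^{\frac{3}{2}}}.$$

Repeating $5$ times in total — each differentiation brings down another $(-u^2)$ — gives
$$\frac{d^{5}J}{da^{5}} = \int_{-\infty}^{\infty} 4 u^{10} e^{- a u^{2}} \, du = \frac{945 \sqrt{\pi}}{8 a^{\frac{11}{2}}},$$
and the integrand here is $(-1)^{5}$ times the target integrand, so $I = (-1)^{5}\,\frac{d^{5}J}{da^{5}} = - \frac{945 \sqrt{\pi}}{8 a^{\frac{11}{2}}}$.

Setting $a = \frac{1}{6}$:
$$I = - 918540 \sqrt{6} \sqrt{\pi}.$$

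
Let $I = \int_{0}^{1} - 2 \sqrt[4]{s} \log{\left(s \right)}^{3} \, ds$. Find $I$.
$\frac{3072}{625}$

Start from the elementary integral
$$J(a) = \int_{0}^{1} - 2 s^{a} \, ds = - \frac{2}{a + 1}.$$

Differentiating under the integral sign brings down a factor of $\ln s$:
$$\frac{dJ}{da} = \int_{0}^{1} - 2 s^{a} \log{\left(s \right)} \, ds = \frac{2}{\left(a + 1\right)^{2}}.$$

Repeating $3$ times in total — each differentiation brings down another $\ln s$ — gives
$$\frac{d^{3}J}{da^{3}} = \int_{0}^{1} - 2 s^{a} \log{\left(s \right)}^{3} \, ds = \frac{12}{\left(a + 1\right)^{4}},$$
and the integrand here is exactly the target integrand, so $I = \frac{12}{\left(a + 1\right)^{4}}$.

Setting $a = \frac{1}{4}$:
$$I = \frac{3072}{625}.$$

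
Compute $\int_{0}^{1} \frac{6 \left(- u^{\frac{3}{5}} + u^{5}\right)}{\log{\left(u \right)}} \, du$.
$\log{\left(\frac{11390625}{4096} \right)}$

Introduce a parameter $a$ in the exponent: let $I(a) = \int_{0}^{1} \frac{6 \left(u^{5} - u^{a}\right)}{\log{\left(u \right)}} \, du$.

Since $\dfrac{\partial}{\partial a}\,u^{a} = u^{a} \ln u$, the $\ln u$ in the denominator cancels and
$$\frac{dI}{da} = \int_{0}^{1} -6 u^{a} \, du = -6 \left[\frac{u^{a+1}}{a+1}\right]_0^1 = - \frac{6}{a + 1}.$$

Integrating with respect to $a$ gives $I(a) = \log{\left(\frac{46656}{\left(a + 1\right)^{6}} \right)} + C$.

At $a = 5$ the integrand is identically $0$, so $I(5) = 0$. The closed form gives $0$, hence $C = 0$.

Setting $a = \frac{3}{5}$:
$$I = \log{\left(\frac{11390625}{4096} \right)}.$$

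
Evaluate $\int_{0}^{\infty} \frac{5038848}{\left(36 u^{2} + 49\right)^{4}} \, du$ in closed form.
$\frac{131220 \pi}{823543}$

Begin with the known result
$$J(a) = \int_{0}^{\infty} \frac{3}{a^{2} + u^{2}} \, du = \frac{3 \pi}{2 a}.$$

Differentiating under the integral sign with respect to $a$,
$$\frac{dJ}{da} = \int_{0}^{\infty} - \frac{6 a}{\left(a^{2} + u^{2}\right)^{2}} \, du = - \frac{3 \pi}{2 a^{2}},$$
so $\int_{0}^{\infty} \frac{3}{\left(a^{2} + u^{2}\right)^{2}} \, du = \frac{3 \pi}{4 a^{3}}$.

Repeating — each differentiation of $1/(u^2+a^2)^j$ produces $-2ja/(u^2+a^2)^{j+1}$ — and dividing through by $-2ja$ at each step yields, after $3$ differentiations in total,
$$\int_{0}^{\infty} \frac{3}{\left(a^{2} + u^{2}\right)^{4}} \, du = \frac{15 \pi}{32 a^{7}}.$$

Setting $a = \frac{7}{6}$:
$$I = \frac{131220 \pi}{823543}.$$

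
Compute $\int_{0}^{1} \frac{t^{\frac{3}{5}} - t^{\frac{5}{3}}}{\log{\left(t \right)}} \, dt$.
$- \log{\left(5 \right)} + \log{\left(3 \right)}$

Introduce a parameter $a$ in the exponent: let $I(a) = \int_{0}^{1} \frac{t^{\frac{3}{5}} - t^{a}}{\log{\left(t \right)}} \, dt$.

Since $\dfrac{\partial}{\partial a}\,t^{a} = t^{a} \ln t$, the $\ln t$ in the denominator cancels and
$$\frac{dI}{da} = \int_{0}^{1} -1 t^{a} \, dt = -1 \left[\frac{t^{a+1}}{a+1}\right]_0^1 = - \frac{1}{a + 1}.$$

Integrating with respect to $a$ gives $I(a) = - \log{\left(\frac{5 a}{8} + \frac{5}{8} \right)} + C$.

At $a = \frac{3}{5}$ the integrand is identically $0$, so $I(\frac{3}{5}) = 0$. The closed form gives $0$, hence $C = 0$.

Setting $a = \frac{5}{3}$:
$$I = - \log{\left(5 \right)} + \log{\left(3 \right)}.$$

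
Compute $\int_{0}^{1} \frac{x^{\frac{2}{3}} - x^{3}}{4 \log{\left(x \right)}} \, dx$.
$- \frac{\log{\left(2 \right)}}{2} - \frac{\log{\left(3 \right)}}{4} + \frac{\log{\left(5 \right)}}{4}$

Consider the one-parameter family: let $I(a) = \int_{0}^{1} \frac{- x^{3} + x^{a}}{4 \log{\left(x \right)}} \, dx$.

Since $\dfrac{\partial}{\partial a}\,x^{a} = x^{a} \ln x$, the $\ln x$ in the denominator cancels and
$$\frac{dI}{da} = \int_{0}^{1} \frac{1}{4} x^{a} \, dx = \frac{1}{4} \left[\frac{x^{a+1}}{a+1}\right]_0^1 = \frac{1}{4 \left(a + 1\right)}.$$

Integrating with respect to $a$ gives $I(a) = \frac{\log{\left(a + 1 \right)}}{4} - \frac{\log{\left(2 \right)}}{2} + C$.

At $a = 3$ the integrand is identically $0$, so $I(3) = 0$. The closed form gives $0$, hence $C = 0$.

Setting $a = \frac{2}{3}$:
$$I = - \frac{\log{\left(2 \right)}}{2} - \frac{\log{\left(3 \right)}}{4} + \frac{\log{\left(5 \right)}}{4}.$$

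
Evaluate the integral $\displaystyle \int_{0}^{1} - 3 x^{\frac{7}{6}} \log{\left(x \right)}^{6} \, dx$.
$- \frac{604661760}{62748517}$

Begin with the known integral
$$J(a) = \int_{0}^{1} - 3 x^{a} \, dx = - \frac{3}{a + 1}.$$

Differentiating under the integral sign brings down a factor of $\ln x$:
$$\frac{dJ}{da} = \int_{0}^{1} - 3 x^{a} \log{\left(x \right)} \, dx = \frac{3}{\left(a + 1\right)^{2}}.$$

Repeating $6$ times in total — each differentiation brings down another $\ln x$ — gives
$$\frac{d^{6}J}{da^{6}} = \int_{0}^{1} - 3 x^{a} \log{\left(x \right)}^{6} \, dx = - \frac{2160}{\left(a + 1\right)^{7}},$$
and the integrand here is exactly the target integrand, so $I = - \frac{2160}{\left(a + 1\right)^{7}}$.

Setting $a = \frac{7}{6}$:
$$I = - \frac{604661760}{62748517}.$$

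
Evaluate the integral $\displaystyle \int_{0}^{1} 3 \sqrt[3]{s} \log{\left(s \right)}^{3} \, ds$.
$- \frac{729}{128}$

Begin with the known integral
$$J(a) = \int_{0}^{1} 3 s^{a} \, ds = \frac{3}{a + 1}.$$

Differentiating under the integral sign brings down a factor of $\ln s$:
$$\frac{dJ}{da} = \int_{0}^{1} 3 s^{a} \log{\left(s \right)} \, ds = - \frac{3}{\left(a + 1\right)^{2}}.$$

Repeating $3$ times in total — each differentiation brings down another $\ln s$ — gives
$$\frac{d^{3}J}{da^{3}} = \int_{0}^{1} 3 s^{a} \log{\left(s \right)}^{3} \, ds = - \frac{18}{\left(a + 1\right)^{4}},$$
and the integrand here is exactly the target integrand, so $I = - \frac{18}{\left(a + 1\right)^{4}}$.

Setting $a = \frac{1}{3}$:
$$I = - \frac{729}{128}.$$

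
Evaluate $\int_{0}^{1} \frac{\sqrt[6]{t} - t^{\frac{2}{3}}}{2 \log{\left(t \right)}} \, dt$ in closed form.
$- \log{\left(10 \right)} + \frac{\log{\left(70 \right)}}{2}$

Introduce a parameter $a$ in the exponent: let $I(a) = \int_{0}^{1} \frac{- t^{\frac{2}{3}} + t^{a}}{2 \log{\left(t \right)}} \, dt$.

Since $\dfrac{\partial}{\partial a}\,t^{a} = t^{a} \ln t$, the $\ln t$ in the denominator cancels and
$$\frac{dI}{da} = \int_{0}^{1} \frac{1}{2} t^{a} \, dt = \frac{1}{2} \left[\frac{t^{a+1}}{a+1}\right]_0^1 = \frac{1}{2 \left(a + 1\right)}.$$

Integrating with respect to $a$ gives $I(a) = \log{\left(\frac{\sqrt{15} \sqrt{a + 1}}{5} \right)} + C$.

At $a = \frac{2}{3}$ the integrand is identically $0$, so $I(\frac{2}{3}) = 0$. The closed form gives $0$, hence $C = 0$.

Setting $a = \frac{1}{6}$:
$$I = - \log{\left(10 \right)} + \frac{\log{\left(70 \right)}}{2}.$$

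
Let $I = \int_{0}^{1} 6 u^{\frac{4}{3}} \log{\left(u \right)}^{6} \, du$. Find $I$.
$\frac{9447840}{823543}$

Start from the elementary integral
$$J(a) = \int_{0}^{1} 6 u^{a} \, du = \frac{6}{a + 1}.$$

Differentiating under the integral sign brings down a factor of $\ln u$:
$$\frac{dJ}{da} = \int_{0}^{1} 6 u^{a} \log{\left(u \right)} \, du = - \frac{6}{\left(a + 1\right)^{2}}.$$

Repeating $6$ times in total — each differentiation brings down another $\ln u$ — gives
$$\frac{d^{6}J}{da^{6}} = \int_{0}^{1} 6 u^{a} \log{\left(u \right)}^{6} \, du = \frac{4320}{\left(a + 1\right)^{7}},$$
and the integrand here is exactly the target integrand, so $I = \frac{4320}{\left(a + 1\right)^{7}}$.

Setting $a = \frac{4}{3}$:
$$I = \frac{9447840}{823543}.$$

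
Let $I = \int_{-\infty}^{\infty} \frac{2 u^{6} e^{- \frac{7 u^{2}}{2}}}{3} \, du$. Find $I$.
$\frac{10 \sqrt{14} \sqrt{\pi}}{2401}$

Consider the simpler parametrised integral
$$J(a) = \int_{-\infty}^{\infty} \frac{2 e^{- a u^{2}}}{3} \, du = \frac{2 \sqrt{\pi}}{3 \sqrt{a}}.$$

Differentiating under the integral sign brings down a factor of $(-u^2)$:
$$\frac{dJ}{da} = \int_{-\infty}^{\infty} - \frac{2 u^{2} e^{- a u^{2}}}{3} \, du = - \frac{\sqrt{\pi}}{3 a^{\frac{3}{2}}}.$$

Repeating $3$ times in total — each differentiation brings down another $(-u^2)$ — gives
$$\frac{d^{3}J}{da^{3}} = \int_{-\infty}^{\infty} - \frac{2 u^{6} e^{- a u^{2}}}{3} \, du = - \frac{5 \sqrt{\pi}}{4 a^{\frac{7}{2}}},$$
and the integrand here is $(-1)^{3}$ times the target integrand, so $I = (-1)^{3}\,\frac{d^{3}J}{da^{3}} = \frac{5 \sqrt{\pi}}{4 a^{\frac{7}{2}}}$.

Setting $a = \frac{7}{2}$:
$$I = \frac{10 \sqrt{14} \sqrt{\pi}}{2401}.$$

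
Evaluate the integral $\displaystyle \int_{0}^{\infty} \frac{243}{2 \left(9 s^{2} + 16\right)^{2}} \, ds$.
$\frac{81 \pi}{512}$

Start from the standard arctangent integral
$$J(a) = \int_{0}^{\infty} \frac{3}{2 \left(a^{2} + s^{2}\right)} \, ds = \frac{3 \pi}{4 a}.$$

Differentiating under the integral sign with respect to $a$,
$$\frac{dJ}{da} = \int_{0}^{\infty} - \frac{3 a}{\left(a^{2} + s^{2}\right)^{2}} \, ds = - \frac{3 \pi}{4 a^{2}},$$
so $\int_{0}^{\infty} \frac{3}{2 \left(a^{2} + s^{2}\right)^{2}} \, ds = \frac{3 \pi}{8 a^{3}}$.

Setting $a = \frac{4}{3}$:
$$I = \frac{81 \pi}{512}.$$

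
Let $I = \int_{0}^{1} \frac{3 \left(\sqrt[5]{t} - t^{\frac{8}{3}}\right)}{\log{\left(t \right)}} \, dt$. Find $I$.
$\log{\left(\frac{5832}{166375} \right)}$

Consider the one-parameter family: let $I(a) = \int_{0}^{1} \frac{3 \left(- t^{\frac{8}{3}} + t^{a}\right)}{\log{\left(t \right)}} \, dt$.

Since $\dfrac{\partial}{\partial a}\,t^{a} = t^{a} \ln t$, the $\ln t$ in the denominator cancels and
$$\frac{dI}{da} = \int_{0}^{1} 3 t^{a} \, dt = 3 \left[\frac{t^{a+1}}{a+1}\right]_0^1 = \frac{3}{a + 1}.$$

Integrating with respect to $a$ gives $I(a) = \log{\left(\frac{27 \left(a + 1\right)^{3}}{1331} \right)} + C$.

At $a = \frac{8}{3}$ the integrand is identically $0$, so $I(\frac{8}{3}) = 0$. The closed form gives $0$, hence $C = 0$.

Setting $a = \frac{1}{5}$:
$$I = \log{\left(\frac{5832}{166375} \right)}.$$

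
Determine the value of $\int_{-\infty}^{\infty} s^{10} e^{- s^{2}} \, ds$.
$\frac{945 \sqrt{\pi}}{32}$

Start from the elementary integral
$$J(a) = \int_{-\infty}^{\infty} e^{- a s^{2}} \, ds = \frac{\sqrt{\pi}}{\sqrt{a}}.$$

Differentiating under the integral sign brings down a factor of $(-s^2)$:
$$\frac{dJ}{da} = \int_{-\infty}^{\infty} - s^{2} e^{- a s^{2}} \, ds = - \frac{\sqrt{\pi}}{2 a^{\frac{3}{2}}}.$$

Repeating $5$ times in total — each differentiation brings down another $(-s^2)$ — gives
$$\frac{d^{5}J}{da^{5}} = \int_{-\infty}^{\infty} - s^{10} e^{- a s^{2}} \, ds = - \frac{945 \sqrt{\pi}}{32 a^{\frac{11}{2}}},$$
and the integrand here is $(-1)^{5}$ times the target integrand, so $I = (-1)^{5}\,\frac{d^{5}J}{da^{5}} = \frac{945 \sqrt{\pi}}{32 a^{\frac{11}{2}}}$.

Setting $a = 1$:
$$I = \frac{945 \sqrt{\pi}}{32}.$$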